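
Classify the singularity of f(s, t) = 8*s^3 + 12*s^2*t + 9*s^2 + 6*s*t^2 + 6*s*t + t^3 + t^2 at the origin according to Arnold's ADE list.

The Hessian of f at 0 is [[18, 6], [6, 2]] with rank 1, so corank 1. A Groebner basis of the Jacobian ideal J(f) in C{s,t} is {t^2, s + t/3}; counting standard monomials gives mu = 2. Corank 1: A-series; mu = 2 gives A_2.

A_{2}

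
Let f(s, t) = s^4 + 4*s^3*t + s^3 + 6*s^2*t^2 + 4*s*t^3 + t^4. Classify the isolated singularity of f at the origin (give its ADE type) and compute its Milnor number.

Type E6, Milnor number mu = 6.

The Hessian of f at 0 has rank 0. Corank 2; j^3 = s^3 is a perfect cube, so E-series; the 4-jet and mu = 6 give E_6.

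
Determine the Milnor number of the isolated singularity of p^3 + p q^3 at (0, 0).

The Hessian of f at 0 has rank 0. Corank 2; j^3 = p^3 is a perfect cube, so E-series; the 4-jet and mu = 7 give E_7.

7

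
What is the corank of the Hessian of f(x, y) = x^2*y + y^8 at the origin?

2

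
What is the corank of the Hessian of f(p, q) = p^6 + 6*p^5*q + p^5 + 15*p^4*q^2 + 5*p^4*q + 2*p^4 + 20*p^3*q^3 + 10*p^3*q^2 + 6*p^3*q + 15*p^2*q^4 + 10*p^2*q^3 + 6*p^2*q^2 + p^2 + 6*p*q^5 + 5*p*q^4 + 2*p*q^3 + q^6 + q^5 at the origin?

1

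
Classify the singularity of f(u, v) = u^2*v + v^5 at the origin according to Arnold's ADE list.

D6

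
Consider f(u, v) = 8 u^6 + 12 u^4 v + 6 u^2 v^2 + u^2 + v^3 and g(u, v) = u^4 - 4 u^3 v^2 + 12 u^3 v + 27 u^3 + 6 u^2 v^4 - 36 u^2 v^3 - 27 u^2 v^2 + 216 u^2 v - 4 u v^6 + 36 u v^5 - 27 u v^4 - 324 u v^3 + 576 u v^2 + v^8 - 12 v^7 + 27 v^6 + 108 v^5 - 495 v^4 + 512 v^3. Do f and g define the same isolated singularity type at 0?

The Hessian of f at 0 has rank 1. Corank 1: A-series; mu = 2 gives A_2. The Hessian of g at 0 has rank 0. Corank 2; j^3 = (3*u + 8*v)^3 is a perfect cube, so E-series; the 4-jet and mu = 6 give E_6. f is A_2 but g is E_6, hence not right-equivalent.

No.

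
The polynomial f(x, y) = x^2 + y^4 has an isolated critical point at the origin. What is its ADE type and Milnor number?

The Hessian of f at 0 is [[2, 0], [0, 0]] with rank 1, so corank 1. A Groebner basis of the Jacobian ideal J(f) in C{x,y} is {y^3, x}; counting standard monomials gives mu = 3. Corank 1: A-series; mu = 3 gives A_3.

Type A3, Milnor number mu = 3.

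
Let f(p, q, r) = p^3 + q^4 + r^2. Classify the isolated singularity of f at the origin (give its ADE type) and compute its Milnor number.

Type E_{6}, Milnor number mu = 6.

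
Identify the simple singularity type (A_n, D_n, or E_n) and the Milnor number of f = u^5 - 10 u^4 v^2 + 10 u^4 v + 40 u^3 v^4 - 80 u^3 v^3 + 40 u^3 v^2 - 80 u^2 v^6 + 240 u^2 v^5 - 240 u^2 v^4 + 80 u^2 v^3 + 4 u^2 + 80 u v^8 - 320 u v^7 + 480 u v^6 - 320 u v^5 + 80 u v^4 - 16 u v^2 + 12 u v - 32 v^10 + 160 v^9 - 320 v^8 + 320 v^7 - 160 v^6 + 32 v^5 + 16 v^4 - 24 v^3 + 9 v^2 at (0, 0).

The Hessian of f at 0 has rank 1. Corank 1: A-series; mu = 4 gives A_4.

Type A_4, Milnor number mu = 4.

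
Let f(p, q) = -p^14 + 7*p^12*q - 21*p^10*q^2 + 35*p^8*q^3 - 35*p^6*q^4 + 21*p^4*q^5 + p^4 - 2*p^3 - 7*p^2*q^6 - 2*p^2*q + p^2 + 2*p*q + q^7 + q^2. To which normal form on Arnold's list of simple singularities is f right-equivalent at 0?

A6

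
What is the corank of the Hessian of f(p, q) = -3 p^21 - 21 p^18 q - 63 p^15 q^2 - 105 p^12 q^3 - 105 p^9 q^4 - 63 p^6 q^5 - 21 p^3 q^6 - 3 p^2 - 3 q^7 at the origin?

1

The Hessian at 0 is [[-6, 0], [0, 0]] of rank 1; hence corank 1.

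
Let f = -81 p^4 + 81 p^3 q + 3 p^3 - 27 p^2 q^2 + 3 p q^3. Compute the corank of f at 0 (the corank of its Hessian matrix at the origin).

Hessian at 0 has rank 0.

2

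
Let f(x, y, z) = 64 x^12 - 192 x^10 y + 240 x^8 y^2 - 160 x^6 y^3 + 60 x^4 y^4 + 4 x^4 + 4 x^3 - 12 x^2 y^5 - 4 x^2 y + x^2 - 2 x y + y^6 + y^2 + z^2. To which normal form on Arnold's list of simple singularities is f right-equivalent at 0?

The Hessian of f at 0 is [[2, -2, 0], [-2, 2, 0], [0, 0, 2]] with rank 2, so corank 1. A Groebner basis of the Jacobian ideal J(f) in C{x,y,z} is {x*y^2 + 3*x*y/2 + x/4 - y^2 - y/4, 5*x*y/2 + x/2 + y^3 - 3*y^2/2 - y/2, x^2 + x/2 - y/2, z}; counting standard monomials gives mu = 5. Corank 1: A-series; mu = 5 gives A_5.

A5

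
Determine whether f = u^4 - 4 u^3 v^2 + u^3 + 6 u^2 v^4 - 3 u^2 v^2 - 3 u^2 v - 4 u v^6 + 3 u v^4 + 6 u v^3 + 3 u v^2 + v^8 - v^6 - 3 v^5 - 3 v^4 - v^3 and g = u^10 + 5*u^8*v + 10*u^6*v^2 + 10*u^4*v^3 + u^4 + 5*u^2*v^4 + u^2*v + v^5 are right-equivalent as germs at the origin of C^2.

The Hessian of f at 0 has rank 0. Corank 2; j^3 = (u - v)^3 is a perfect cube, so E-series; the 4-jet and mu = 6 give E_6. The Hessian of g at 0 has rank 0. Corank 2; j^3 = u^2*v has shape L^2 M (L != M), so D-series; mu = 6 gives D_6. f is E_6 but g is D_6, hence not right-equivalent.

No.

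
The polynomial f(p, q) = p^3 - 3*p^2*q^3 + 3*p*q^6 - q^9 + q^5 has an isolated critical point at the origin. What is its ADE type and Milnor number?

Type E_{8}, Milnor number mu = 8.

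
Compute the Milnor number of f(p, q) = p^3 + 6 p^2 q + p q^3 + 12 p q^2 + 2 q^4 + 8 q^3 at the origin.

The Hessian of f at 0 has rank 0. Corank 2; j^3 = (p + 2*q)^3 is a perfect cube, so E-series; the 4-jet and mu = 7 give E_7.

7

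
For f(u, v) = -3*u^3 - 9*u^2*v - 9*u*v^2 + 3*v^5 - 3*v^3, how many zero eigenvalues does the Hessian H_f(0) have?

2

Hessian at 0 has rank 0.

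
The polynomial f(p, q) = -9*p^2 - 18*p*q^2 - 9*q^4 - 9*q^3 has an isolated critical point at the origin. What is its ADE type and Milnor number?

The Hessian of f at 0 is [[-18, 0], [0, 0]] with rank 1, so corank 1. A Groebner basis of the Jacobian ideal J(f) in C{p,q} is {q^2, p}; counting standard monomials gives mu = 2. Corank 1: A-series; mu = 2 gives A_2.

Type A2, Milnor number mu = 2.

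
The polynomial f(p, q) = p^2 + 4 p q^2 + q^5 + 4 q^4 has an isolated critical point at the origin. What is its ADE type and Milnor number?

The Hessian of f at 0 has rank 1. Corank 1: A-series; mu = 4 gives A_4.

Type A4, Milnor number mu = 4.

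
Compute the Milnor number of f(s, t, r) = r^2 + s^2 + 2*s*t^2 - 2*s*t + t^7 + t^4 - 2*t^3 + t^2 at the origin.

The Hessian of f at 0 has rank 2. Corank 1: A-series; mu = 6 gives A_6.

6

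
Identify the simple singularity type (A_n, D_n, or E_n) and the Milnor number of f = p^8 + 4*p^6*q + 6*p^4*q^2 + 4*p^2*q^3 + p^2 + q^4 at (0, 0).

Type A_3, Milnor number mu = 3.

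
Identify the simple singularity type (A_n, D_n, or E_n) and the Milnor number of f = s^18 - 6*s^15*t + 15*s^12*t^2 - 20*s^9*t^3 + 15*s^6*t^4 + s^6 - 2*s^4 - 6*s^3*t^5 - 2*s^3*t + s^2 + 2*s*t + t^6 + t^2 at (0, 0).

The Hessian of f at 0 has rank 1. Corank 1: A-series; mu = 5 gives A_5.

Type A5, Milnor number mu = 5.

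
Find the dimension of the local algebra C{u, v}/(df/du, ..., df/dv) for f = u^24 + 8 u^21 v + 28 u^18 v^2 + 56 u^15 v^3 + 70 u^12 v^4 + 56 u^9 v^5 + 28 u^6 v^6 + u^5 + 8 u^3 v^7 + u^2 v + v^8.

9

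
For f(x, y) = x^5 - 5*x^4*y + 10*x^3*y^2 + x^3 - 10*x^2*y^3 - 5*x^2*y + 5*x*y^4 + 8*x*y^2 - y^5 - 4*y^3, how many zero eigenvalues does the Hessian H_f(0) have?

2

Hessian at 0 has rank 0.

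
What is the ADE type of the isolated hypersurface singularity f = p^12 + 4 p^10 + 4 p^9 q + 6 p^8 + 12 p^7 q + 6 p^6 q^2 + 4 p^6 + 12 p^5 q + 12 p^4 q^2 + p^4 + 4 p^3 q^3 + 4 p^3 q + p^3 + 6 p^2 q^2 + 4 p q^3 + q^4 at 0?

The Hessian of f at 0 has rank 0. Corank 2; j^3 = p^3 is a perfect cube, so E-series; the 4-jet and mu = 6 give E_6.

E_6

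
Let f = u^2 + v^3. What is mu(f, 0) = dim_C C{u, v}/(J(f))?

2

The Hessian of f at 0 has rank 1. Corank 1: A-series; mu = 2 gives A_2.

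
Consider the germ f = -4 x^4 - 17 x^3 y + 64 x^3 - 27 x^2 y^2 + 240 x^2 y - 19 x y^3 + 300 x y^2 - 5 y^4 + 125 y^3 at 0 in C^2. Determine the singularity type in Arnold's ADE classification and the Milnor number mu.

The Hessian of f at 0 has rank 0. Corank 2; j^3 = (4*x + 5*y)^3 is a perfect cube, so E-series; the 4-jet and mu = 7 give E_7.

Type E_{7}, Milnor number mu = 7.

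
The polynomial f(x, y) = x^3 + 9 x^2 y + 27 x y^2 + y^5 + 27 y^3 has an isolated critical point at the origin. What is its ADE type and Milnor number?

Type E_{8}, Milnor number mu = 8.

The Hessian of f at 0 is [[0, 0], [0, 0]] with rank 0, so corank 2. A Groebner basis of the Jacobian ideal J(f) in C{x,y} is {y^4, x^2 + 6*x*y + 9*y^2}; counting standard monomials gives mu = 8. Corank 2; j^3 = (x + 3*y)^3 is a perfect cube, so E-series; the 5-jet and mu = 8 give E_8.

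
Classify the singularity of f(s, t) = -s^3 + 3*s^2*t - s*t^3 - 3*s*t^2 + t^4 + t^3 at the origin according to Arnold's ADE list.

E7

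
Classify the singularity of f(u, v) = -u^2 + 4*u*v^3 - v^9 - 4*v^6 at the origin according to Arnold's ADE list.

The Hessian of f at 0 has rank 1. Corank 1: A-series; mu = 8 gives A_8.

A8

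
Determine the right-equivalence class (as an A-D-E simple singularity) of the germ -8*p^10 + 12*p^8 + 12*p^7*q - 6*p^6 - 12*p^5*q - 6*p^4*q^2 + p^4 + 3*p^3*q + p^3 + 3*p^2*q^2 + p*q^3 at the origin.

The Hessian of f at 0 is [[0, 0], [0, 0]] with rank 0, so corank 2. A Groebner basis of the Jacobian ideal J(f) in C{p,q} is {3*p^2 + q^4 + q^3, p^3, p^2*q - p^2 - q^3/3, 2*p^2 + p*q^2 + 2*q^3/3}; counting standard monomials gives mu = 7. Corank 2; j^3 = p^3 is a perfect cube, so E-series; the 4-jet and mu = 7 give E_7.

E_{7}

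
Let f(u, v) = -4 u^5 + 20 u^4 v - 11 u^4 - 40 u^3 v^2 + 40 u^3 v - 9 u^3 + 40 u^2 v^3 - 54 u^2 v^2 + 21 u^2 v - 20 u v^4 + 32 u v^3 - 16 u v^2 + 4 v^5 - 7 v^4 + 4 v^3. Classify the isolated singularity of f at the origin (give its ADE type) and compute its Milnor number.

Type D_5, Milnor number mu = 5.

The Hessian of f at 0 is [[0, 0], [0, 0]] with rank 0, so corank 2. A Groebner basis of the Jacobian ideal J(f) in C{u,v} is {u*v^2 + 27*u*v/5 - 18*v^2/5, 81*u*v/10 + v^3 - 27*v^2/5, u^2 - 22*u*v/15 + 8*v^2/15}; counting standard monomials gives mu = 5. Corank 2; j^3 = -(u - v)*(3*u - 2*v)^2 has shape L^2 M (L != M), so D-series; mu = 5 gives D_5.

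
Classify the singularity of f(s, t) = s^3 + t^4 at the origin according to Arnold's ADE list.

E_6

The Hessian of f at 0 is [[0, 0], [0, 0]] with rank 0, so corank 2. A Groebner basis of the Jacobian ideal J(f) in C{s,t} is {t^3, s^2}; counting standard monomials gives mu = 6. Corank 2; j^3 = s^3 is a perfect cube, so E-series; the 4-jet and mu = 6 give E_6.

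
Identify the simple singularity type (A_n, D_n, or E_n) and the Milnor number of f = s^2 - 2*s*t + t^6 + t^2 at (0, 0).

The Hessian of f at 0 has rank 1. Corank 1: A-series; mu = 5 gives A_5.

Type A5, Milnor number mu = 5.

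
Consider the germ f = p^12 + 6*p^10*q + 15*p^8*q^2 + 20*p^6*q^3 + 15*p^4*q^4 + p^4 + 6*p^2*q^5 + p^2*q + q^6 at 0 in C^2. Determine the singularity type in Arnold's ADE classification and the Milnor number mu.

Type D_{7}, Milnor number mu = 7.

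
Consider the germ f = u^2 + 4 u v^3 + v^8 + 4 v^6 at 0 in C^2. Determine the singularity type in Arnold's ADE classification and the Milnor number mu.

Type A_{7}, Milnor number mu = 7.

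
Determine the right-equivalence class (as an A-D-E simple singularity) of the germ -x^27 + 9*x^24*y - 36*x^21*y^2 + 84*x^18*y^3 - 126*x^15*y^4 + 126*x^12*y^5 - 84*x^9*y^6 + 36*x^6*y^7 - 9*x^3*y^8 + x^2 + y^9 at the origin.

A_{8}

The Hessian of f at 0 is [[2, 0], [0, 0]] with rank 1, so corank 1. A Groebner basis of the Jacobian ideal J(f) in C{x,y} is {y^8, x}; counting standard monomials gives mu = 8. Corank 1: A-series; mu = 8 gives A_8.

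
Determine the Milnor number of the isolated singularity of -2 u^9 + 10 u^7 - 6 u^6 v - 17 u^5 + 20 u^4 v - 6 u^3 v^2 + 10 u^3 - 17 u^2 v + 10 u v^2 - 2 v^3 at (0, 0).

4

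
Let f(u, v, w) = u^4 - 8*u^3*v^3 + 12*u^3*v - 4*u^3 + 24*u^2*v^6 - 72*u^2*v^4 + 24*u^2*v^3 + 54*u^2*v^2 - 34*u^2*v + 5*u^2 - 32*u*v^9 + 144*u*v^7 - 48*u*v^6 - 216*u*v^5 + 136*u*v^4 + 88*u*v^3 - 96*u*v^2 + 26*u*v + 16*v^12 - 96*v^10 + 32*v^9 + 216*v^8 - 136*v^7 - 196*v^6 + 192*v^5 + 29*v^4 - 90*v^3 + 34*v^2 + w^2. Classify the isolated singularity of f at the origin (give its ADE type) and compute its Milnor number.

The Hessian of f at 0 is [[10, 26, 0], [26, 68, 0], [0, 0, 2]] with rank 3, so corank 0. A Groebner basis of the Jacobian ideal J(f) in C{u,v,w} is {u, v, w}; counting standard monomials gives mu = 1. Corank 0: nondegenerate Morse point, so A_1.

Type A1, Milnor number mu = 1.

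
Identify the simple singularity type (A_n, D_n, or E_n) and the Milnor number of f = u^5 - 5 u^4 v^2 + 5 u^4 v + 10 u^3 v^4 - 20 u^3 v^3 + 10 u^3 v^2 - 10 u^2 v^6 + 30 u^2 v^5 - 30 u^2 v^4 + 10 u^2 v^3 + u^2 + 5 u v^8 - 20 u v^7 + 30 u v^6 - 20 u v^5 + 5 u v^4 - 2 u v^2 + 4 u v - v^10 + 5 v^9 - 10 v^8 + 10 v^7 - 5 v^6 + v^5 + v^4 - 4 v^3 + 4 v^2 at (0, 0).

The Hessian of f at 0 has rank 1. Corank 1: A-series; mu = 4 gives A_4.

Type A_4, Milnor number mu = 4.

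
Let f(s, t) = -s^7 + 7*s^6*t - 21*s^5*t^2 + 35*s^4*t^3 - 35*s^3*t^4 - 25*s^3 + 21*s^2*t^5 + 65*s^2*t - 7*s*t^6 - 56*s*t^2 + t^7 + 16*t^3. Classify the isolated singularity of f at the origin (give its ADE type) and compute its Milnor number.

Type D_{8}, Milnor number mu = 8.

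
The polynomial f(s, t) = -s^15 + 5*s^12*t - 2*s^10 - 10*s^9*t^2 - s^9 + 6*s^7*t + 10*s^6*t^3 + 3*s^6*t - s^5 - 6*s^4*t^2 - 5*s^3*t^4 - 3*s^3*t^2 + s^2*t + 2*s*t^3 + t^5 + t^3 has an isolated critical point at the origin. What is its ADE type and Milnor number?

Type D4, Milnor number mu = 4.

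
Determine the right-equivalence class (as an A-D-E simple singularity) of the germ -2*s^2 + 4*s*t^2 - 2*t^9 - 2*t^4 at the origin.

A_8

The Hessian of f at 0 has rank 1. Corank 1: A-series; mu = 8 gives A_8.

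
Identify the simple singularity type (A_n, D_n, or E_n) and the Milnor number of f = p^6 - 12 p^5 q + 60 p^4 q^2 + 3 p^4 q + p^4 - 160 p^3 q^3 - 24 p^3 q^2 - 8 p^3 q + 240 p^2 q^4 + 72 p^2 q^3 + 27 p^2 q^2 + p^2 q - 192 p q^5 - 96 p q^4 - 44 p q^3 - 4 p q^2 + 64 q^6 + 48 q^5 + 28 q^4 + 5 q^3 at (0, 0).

The Hessian of f at 0 is [[0, 0], [0, 0]] with rank 0, so corank 2. A Groebner basis of the Jacobian ideal J(f) in C{p,q} is {q^3, p^2 - q^2, p*q - 2*q^2}; counting standard monomials gives mu = 4. Corank 2; j^3 = q*(p^2 - 4*p*q + 5*q^2) splits into three distinct lines over C (the quadratic factor has nonzero discriminant), so D_4.

Type D_4, Milnor number mu = 4.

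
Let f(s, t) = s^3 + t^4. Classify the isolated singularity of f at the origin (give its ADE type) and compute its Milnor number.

Type E6, Milnor number mu = 6.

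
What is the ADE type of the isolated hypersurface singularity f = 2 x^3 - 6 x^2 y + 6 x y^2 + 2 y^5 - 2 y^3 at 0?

E_8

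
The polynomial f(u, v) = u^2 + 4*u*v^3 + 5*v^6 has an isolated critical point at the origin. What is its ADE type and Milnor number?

The Hessian of f at 0 is [[2, 0], [0, 0]] with rank 1, so corank 1. A Groebner basis of the Jacobian ideal J(f) in C{u,v} is {u*v^2, u/2 + v^3, u^2}; counting standard monomials gives mu = 5. Corank 1: A-series; mu = 5 gives A_5.

Type A_5, Milnor number mu = 5.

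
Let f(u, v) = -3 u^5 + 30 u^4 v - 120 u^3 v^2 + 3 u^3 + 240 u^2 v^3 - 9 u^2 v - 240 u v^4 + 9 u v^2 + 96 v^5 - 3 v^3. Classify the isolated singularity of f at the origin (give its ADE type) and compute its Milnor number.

Type E8, Milnor number mu = 8.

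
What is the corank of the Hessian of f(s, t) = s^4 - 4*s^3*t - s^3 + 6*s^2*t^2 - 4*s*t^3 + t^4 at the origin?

Hessian at 0 has rank 0.

2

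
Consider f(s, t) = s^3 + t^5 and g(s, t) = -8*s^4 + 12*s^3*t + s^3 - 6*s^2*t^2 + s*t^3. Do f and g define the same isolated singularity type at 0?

No.

The Hessian of f at 0 has rank 0. Corank 2; j^3 = s^3 is a perfect cube, so E-series; the 5-jet and mu = 8 give E_8. The Hessian of g at 0 has rank 0. Corank 2; j^3 = s^3 is a perfect cube, so E-series; the 4-jet and mu = 7 give E_7. f is E_8 but g is E_7, hence not right-equivalent.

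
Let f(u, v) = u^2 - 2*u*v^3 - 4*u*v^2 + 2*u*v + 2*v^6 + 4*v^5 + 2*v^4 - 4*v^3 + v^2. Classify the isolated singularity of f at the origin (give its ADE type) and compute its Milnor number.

Type A_{5}, Milnor number mu = 5.

The Hessian of f at 0 is [[2, 2], [2, 2]] with rank 1, so corank 1. A Groebner basis of the Jacobian ideal J(f) in C{u,v} is {u*v^2 - 2*u*v + 5*u - 12*v^2 + 5*v, -u + v^3 + 2*v^2 - v, u^2 - 2*u*v + 8*u - 19*v^2 + 8*v}; counting standard monomials gives mu = 5. Corank 1: A-series; mu = 5 gives A_5.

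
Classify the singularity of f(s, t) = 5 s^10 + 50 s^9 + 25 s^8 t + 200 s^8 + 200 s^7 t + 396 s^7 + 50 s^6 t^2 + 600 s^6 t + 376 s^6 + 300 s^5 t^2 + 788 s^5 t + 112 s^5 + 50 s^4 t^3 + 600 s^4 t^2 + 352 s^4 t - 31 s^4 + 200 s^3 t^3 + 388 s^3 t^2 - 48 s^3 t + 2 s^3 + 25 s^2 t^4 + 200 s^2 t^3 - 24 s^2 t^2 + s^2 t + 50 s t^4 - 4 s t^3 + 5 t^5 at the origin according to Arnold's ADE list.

D6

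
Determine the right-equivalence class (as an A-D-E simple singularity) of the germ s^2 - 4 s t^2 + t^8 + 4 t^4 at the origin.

The Hessian of f at 0 has rank 1. Corank 1: A-series; mu = 7 gives A_7.

A_{7}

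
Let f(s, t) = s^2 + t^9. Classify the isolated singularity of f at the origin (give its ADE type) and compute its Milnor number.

Type A_{8}, Milnor number mu = 8.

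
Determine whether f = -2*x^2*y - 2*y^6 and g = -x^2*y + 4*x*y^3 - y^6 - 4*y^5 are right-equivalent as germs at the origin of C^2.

Yes.

The Hessian of f at 0 has rank 0. Corank 2; j^3 = -2*x^2*y has shape L^2 M (L != M), so D-series; mu = 7 gives D_7. The Hessian of g at 0 has rank 0. Corank 2; j^3 = -x^2*y has shape L^2 M (L != M), so D-series; mu = 7 gives D_7. Both have type D_7, hence right-equivalent.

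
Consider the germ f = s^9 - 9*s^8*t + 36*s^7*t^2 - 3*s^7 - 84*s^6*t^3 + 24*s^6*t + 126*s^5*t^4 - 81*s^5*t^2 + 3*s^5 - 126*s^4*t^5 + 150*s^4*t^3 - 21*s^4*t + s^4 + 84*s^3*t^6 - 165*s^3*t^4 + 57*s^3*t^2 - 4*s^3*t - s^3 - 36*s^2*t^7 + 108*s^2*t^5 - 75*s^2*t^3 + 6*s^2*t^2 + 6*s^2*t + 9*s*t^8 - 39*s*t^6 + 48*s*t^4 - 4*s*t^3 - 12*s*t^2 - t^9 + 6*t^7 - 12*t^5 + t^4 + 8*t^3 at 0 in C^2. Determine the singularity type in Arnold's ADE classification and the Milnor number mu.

The Hessian of f at 0 is [[0, 0], [0, 0]] with rank 0, so corank 2. A Groebner basis of the Jacobian ideal J(f) in C{s,t} is {t^4, s*t^2 - 5*t^3/3, s^2 - 4*s*t + 4*t^2}; counting standard monomials gives mu = 6. Corank 2; j^3 = -(s - 2*t)^3 is a perfect cube, so E-series; the 4-jet and mu = 6 give E_6.

Type E_6, Milnor number mu = 6.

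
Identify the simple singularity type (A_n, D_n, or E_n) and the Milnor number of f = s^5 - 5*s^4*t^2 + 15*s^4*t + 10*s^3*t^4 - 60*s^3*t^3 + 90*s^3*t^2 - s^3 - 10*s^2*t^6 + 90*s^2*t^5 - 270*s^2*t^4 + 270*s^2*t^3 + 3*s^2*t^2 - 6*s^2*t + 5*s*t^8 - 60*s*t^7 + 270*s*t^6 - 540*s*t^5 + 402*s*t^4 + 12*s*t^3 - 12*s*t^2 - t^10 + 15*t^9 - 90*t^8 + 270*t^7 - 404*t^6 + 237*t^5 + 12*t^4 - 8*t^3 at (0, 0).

The Hessian of f at 0 is [[0, 0], [0, 0]] with rank 0, so corank 2. A Groebner basis of the Jacobian ideal J(f) in C{s,t} is {-9*s^2/4 + s*t^3 + 9*s*t^2/2 - 9*s*t + 9*t^3 - 9*t^2, s^2 - 2*s*t^2 + 4*s*t + t^4 - 4*t^3 + 4*t^2, s^3 + 3*s^2 - 18*s*t^2 + 12*s*t - 28*t^3 + 12*t^2, s^2*t - s^2/2 + 5*s*t^2 - 2*s*t + 6*t^3 - 2*t^2}; counting standard monomials gives mu = 8. Corank 2; j^3 = -(s + 2*t)^3 is a perfect cube, so E-series; the 5-jet and mu = 8 give E_8.

Type E8, Milnor number mu = 8.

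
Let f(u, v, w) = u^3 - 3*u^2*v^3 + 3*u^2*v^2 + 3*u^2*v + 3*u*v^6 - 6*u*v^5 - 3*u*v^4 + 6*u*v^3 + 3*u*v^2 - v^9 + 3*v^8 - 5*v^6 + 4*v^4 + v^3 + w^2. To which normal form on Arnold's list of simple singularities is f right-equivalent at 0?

E_6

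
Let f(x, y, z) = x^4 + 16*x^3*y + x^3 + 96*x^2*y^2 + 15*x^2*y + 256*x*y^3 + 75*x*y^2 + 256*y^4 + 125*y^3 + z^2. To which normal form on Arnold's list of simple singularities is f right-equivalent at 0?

The Hessian of f at 0 has rank 1. Corank 2; j^3 = (x + 5*y)^3 is a perfect cube, so E-series; the 4-jet and mu = 6 give E_6.

E_6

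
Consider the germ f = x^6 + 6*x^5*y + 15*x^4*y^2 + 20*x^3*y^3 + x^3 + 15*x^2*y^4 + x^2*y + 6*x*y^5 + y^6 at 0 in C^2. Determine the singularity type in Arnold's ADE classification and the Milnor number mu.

Type D_7, Milnor number mu = 7.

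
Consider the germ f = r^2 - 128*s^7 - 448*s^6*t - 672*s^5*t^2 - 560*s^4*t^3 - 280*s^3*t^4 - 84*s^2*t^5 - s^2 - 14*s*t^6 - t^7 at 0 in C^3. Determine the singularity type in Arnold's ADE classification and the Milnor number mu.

Type A6, Milnor number mu = 6.

The Hessian of f at 0 has rank 2. Corank 1: A-series; mu = 6 gives A_6.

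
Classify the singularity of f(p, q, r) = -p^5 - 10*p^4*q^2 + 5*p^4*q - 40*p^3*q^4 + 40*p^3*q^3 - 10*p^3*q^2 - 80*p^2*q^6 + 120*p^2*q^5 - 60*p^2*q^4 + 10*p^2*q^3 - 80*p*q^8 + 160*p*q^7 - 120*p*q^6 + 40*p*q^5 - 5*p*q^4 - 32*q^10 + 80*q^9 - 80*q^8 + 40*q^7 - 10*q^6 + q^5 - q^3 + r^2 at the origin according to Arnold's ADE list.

E_8

The Hessian of f at 0 has rank 1. Corank 2; j^3 = -q^3 is a perfect cube, so E-series; the 5-jet and mu = 8 give E_8.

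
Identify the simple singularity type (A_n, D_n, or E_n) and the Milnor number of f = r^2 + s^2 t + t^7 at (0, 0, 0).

Type D_8, Milnor number mu = 8.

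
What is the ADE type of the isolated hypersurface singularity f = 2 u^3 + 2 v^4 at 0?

E_{6}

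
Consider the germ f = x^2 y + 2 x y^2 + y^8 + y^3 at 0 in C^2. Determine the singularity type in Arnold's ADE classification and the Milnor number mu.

The Hessian of f at 0 is [[0, 0], [0, 0]] with rank 0, so corank 2. A Groebner basis of the Jacobian ideal J(f) in C{x,y} is {x^2/8 + y^7 - y^2/8, x^3 + y^3, x*y + y^2}; counting standard monomials gives mu = 9. Corank 2; j^3 = y*(x + y)^2 has shape L^2 M (L != M), so D-series; mu = 9 gives D_9.

Type D9, Milnor number mu = 9.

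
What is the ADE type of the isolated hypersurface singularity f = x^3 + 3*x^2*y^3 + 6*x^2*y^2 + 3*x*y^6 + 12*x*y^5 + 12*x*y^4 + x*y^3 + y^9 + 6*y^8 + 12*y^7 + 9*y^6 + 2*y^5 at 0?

E_7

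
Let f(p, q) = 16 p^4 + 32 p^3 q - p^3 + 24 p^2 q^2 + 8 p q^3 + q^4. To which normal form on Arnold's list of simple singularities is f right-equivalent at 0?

E_{6}

The Hessian of f at 0 has rank 0. Corank 2; j^3 = -p^3 is a perfect cube, so E-series; the 4-jet and mu = 6 give E_6.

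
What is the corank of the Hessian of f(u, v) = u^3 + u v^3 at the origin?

2

Hessian at 0 has rank 0.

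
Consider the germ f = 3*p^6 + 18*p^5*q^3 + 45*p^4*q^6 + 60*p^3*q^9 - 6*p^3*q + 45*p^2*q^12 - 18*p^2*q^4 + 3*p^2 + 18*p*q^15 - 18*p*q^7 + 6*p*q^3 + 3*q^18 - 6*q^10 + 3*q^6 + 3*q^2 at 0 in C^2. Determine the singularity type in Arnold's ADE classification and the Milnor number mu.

The Hessian of f at 0 has rank 2. Corank 0: nondegenerate Morse point, so A_1.

Type A_1, Milnor number mu = 1.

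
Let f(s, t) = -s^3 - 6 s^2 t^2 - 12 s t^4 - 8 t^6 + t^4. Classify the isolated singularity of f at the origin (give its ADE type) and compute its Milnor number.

The Hessian of f at 0 has rank 0. Corank 2; j^3 = -s^3 is a perfect cube, so E-series; the 4-jet and mu = 6 give E_6.

Type E_6, Milnor number mu = 6.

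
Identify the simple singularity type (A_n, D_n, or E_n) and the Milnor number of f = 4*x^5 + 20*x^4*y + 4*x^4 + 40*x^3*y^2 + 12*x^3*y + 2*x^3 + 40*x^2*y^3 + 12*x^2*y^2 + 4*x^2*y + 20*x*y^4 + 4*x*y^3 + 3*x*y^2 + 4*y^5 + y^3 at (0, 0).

Type D_4, Milnor number mu = 4.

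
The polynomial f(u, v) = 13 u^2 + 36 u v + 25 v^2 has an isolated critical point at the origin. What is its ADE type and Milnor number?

Type A_{1}, Milnor number mu = 1.

The Hessian of f at 0 has rank 2. Corank 0: nondegenerate Morse point, so A_1.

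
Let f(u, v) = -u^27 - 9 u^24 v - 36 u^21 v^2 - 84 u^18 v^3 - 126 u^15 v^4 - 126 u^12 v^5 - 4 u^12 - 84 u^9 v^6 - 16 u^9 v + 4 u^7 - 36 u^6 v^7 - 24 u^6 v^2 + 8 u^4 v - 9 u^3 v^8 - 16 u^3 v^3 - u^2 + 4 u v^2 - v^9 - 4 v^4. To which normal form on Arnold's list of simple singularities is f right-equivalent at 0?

A_8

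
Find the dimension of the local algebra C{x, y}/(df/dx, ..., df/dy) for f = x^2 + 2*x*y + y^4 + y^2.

3

The Hessian of f at 0 is [[2, 2], [2, 2]] with rank 1, so corank 1. A Groebner basis of the Jacobian ideal J(f) in C{x,y} is {y^3, x + y}; counting standard monomials gives mu = 3. Corank 1: A-series; mu = 3 gives A_3.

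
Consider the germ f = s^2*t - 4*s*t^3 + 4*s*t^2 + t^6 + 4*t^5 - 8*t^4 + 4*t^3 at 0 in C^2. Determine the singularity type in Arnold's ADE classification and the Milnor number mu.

The Hessian of f at 0 has rank 0. Corank 2; j^3 = t*(s + 2*t)^2 has shape L^2 M (L != M), so D-series; mu = 7 gives D_7.

Type D_{7}, Milnor number mu = 7.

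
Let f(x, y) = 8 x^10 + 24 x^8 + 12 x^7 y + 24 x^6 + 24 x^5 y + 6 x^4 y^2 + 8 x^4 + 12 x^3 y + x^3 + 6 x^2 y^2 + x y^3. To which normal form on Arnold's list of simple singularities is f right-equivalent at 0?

E_7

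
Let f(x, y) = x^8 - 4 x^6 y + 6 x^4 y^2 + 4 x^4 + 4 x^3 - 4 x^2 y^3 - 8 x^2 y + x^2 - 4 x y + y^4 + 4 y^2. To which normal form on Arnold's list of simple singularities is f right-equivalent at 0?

A3

The Hessian of f at 0 has rank 1. Corank 1: A-series; mu = 3 gives A_3.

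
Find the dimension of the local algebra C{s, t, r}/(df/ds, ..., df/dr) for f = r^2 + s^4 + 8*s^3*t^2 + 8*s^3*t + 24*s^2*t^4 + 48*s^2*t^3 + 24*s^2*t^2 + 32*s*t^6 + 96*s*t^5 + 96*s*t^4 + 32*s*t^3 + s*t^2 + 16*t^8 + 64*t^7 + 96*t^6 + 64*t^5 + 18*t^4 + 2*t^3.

The Hessian of f at 0 is [[0, 0, 0], [0, 0, 0], [0, 0, 2]] with rank 1, so corank 2. A Groebner basis of the Jacobian ideal J(f) in C{s,t,r} is {s^3 + t^2/4, t^3, s*t + 2*t^2, r}; counting standard monomials gives mu = 5. Corank 2; j^3 = t^2*(s + 2*t) has shape L^2 M (L != M), so D-series; mu = 5 gives D_5.

5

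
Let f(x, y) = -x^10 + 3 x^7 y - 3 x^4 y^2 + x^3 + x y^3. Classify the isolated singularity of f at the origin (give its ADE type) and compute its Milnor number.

Type E_7, Milnor number mu = 7.

The Hessian of f at 0 has rank 0. Corank 2; j^3 = x^3 is a perfect cube, so E-series; the 4-jet and mu = 7 give E_7.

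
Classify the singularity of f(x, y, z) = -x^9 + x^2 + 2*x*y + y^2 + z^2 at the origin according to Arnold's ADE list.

The Hessian of f at 0 is [[2, 2, 0], [2, 2, 0], [0, 0, 2]] with rank 2, so corank 1. A Groebner basis of the Jacobian ideal J(f) in C{x,y,z} is {y^8, x + y, z}; counting standard monomials gives mu = 8. Corank 1: A-series; mu = 8 gives A_8.

A_{8}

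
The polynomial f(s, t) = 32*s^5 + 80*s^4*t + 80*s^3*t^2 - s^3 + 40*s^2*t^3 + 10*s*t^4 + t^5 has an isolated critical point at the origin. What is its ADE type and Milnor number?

Type E_8, Milnor number mu = 8.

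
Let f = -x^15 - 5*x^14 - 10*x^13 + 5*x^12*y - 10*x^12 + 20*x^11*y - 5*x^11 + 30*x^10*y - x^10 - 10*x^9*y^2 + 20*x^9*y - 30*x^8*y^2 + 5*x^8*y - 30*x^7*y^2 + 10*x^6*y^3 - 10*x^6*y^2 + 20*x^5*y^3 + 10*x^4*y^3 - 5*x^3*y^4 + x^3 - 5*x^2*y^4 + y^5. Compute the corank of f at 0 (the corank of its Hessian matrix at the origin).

2

The Hessian at 0 is [[0, 0], [0, 0]] of rank 0; hence corank 2.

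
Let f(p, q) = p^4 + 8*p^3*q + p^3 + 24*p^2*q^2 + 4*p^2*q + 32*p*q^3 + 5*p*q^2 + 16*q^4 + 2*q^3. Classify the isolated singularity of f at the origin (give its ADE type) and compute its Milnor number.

The Hessian of f at 0 has rank 0. Corank 2; j^3 = (p + q)^2*(p + 2*q) has shape L^2 M (L != M), so D-series; mu = 5 gives D_5.

Type D5, Milnor number mu = 5.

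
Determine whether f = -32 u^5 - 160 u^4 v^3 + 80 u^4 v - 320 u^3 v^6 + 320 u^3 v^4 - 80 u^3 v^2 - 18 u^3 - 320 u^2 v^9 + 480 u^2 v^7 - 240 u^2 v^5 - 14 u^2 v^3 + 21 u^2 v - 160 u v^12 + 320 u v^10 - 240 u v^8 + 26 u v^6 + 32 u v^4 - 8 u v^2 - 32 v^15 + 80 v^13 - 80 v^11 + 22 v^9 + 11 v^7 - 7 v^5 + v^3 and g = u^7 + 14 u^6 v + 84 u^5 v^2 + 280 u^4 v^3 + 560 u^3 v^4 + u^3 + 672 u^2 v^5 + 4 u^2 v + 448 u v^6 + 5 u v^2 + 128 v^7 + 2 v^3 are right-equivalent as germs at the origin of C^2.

The Hessian of f at 0 is [[0, 0], [0, 0]] with rank 0, so corank 2. A Groebner basis of the Jacobian ideal J(f) in C{u,v} is {243*u*v/253 + v^4 - 81*v^2/253, u*v^2 - v^3/3, u^2 - 511*u*v/759 + 86*v^2/759}; counting standard monomials gives mu = 6. Corank 2; j^3 = -(2*u - v)*(3*u - v)^2 has shape L^2 M (L != M), so D-series; mu = 6 gives D_6. The Hessian of g at 0 is [[0, 0], [0, 0]] with rank 0, so corank 2. A Groebner basis of the Jacobian ideal J(g) in C{u,v} is {-u*v/7 + v^6 - v^2/7, u*v^2 + v^3, u^2 + 3*u*v + 2*v^2}; counting standard monomials gives mu = 8. Corank 2; j^3 = (u + v)^2*(u + 2*v) has shape L^2 M (L != M), so D-series; mu = 8 gives D_8. f is D_6 but g is D_8, hence not right-equivalent.

No.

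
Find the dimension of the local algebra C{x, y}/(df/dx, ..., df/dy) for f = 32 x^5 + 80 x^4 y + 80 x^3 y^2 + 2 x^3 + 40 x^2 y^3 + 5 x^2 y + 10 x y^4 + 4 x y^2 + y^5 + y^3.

6

The Hessian of f at 0 has rank 0. Corank 2; j^3 = (x + y)^2*(2*x + y) has shape L^2 M (L != M), so D-series; mu = 6 gives D_6.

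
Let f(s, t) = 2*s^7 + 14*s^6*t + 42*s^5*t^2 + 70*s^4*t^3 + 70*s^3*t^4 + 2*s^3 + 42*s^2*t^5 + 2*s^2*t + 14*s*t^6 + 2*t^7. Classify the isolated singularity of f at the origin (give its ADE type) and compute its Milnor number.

Type D8, Milnor number mu = 8.

The Hessian of f at 0 has rank 0. Corank 2; j^3 = 2*s^2*(s + t) has shape L^2 M (L != M), so D-series; mu = 8 gives D_8.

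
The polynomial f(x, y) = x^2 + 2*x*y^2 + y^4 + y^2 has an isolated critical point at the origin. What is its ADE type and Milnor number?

The Hessian of f at 0 has rank 2. Corank 0: nondegenerate Morse point, so A_1.

Type A_{1}, Milnor number mu = 1.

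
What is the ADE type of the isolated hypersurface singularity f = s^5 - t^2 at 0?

A4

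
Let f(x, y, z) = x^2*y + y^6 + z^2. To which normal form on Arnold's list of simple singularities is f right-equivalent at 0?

D_7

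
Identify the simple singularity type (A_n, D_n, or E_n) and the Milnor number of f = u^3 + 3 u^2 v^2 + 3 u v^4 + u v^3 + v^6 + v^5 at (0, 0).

The Hessian of f at 0 is [[0, 0], [0, 0]] with rank 0, so corank 2. A Groebner basis of the Jacobian ideal J(f) in C{u,v} is {-u^2 + v^4 - v^3/3, u^3, u^2*v + u^2/3 + v^3/9, u^2 + u*v^2 + v^3/3}; counting standard monomials gives mu = 7. Corank 2; j^3 = u^3 is a perfect cube, so E-series; the 4-jet and mu = 7 give E_7.

Type E_{7}, Milnor number mu = 7.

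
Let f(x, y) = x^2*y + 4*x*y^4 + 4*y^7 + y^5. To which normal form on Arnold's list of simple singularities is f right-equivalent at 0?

D_6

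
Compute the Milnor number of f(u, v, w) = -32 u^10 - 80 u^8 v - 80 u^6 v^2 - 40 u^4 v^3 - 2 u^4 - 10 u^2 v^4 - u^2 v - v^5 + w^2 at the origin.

The Hessian of f at 0 is [[0, 0, 0], [0, 0, 0], [0, 0, 2]] with rank 1, so corank 2. A Groebner basis of the Jacobian ideal J(f) in C{u,v,w} is {u^2/5 + v^4, u^3, u*v, w}; counting standard monomials gives mu = 6. Corank 2; j^3 = -u^2*v has shape L^2 M (L != M), so D-series; mu = 6 gives D_6.

6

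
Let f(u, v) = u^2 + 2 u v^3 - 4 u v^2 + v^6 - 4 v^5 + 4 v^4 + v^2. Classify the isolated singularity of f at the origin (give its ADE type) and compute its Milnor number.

Type A_1, Milnor number mu = 1.

The Hessian of f at 0 has rank 2. Corank 0: nondegenerate Morse point, so A_1.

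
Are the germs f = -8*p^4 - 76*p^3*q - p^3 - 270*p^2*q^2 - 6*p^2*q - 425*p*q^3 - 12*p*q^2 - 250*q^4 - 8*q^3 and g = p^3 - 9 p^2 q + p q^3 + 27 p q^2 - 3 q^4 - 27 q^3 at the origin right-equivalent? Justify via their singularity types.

Yes.

The Hessian of f at 0 has rank 0. Corank 2; j^3 = -(p + 2*q)^3 is a perfect cube, so E-series; the 4-jet and mu = 7 give E_7. The Hessian of g at 0 has rank 0. Corank 2; j^3 = (p - 3*q)^3 is a perfect cube, so E-series; the 4-jet and mu = 7 give E_7. Both have type E_7, hence right-equivalent.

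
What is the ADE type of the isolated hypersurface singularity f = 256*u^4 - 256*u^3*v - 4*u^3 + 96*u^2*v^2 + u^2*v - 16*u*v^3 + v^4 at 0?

D5

The Hessian of f at 0 has rank 0. Corank 2; j^3 = -u^2*(4*u - v) has shape L^2 M (L != M), so D-series; mu = 5 gives D_5.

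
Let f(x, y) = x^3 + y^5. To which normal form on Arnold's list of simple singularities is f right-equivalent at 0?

E8

The Hessian of f at 0 has rank 0. Corank 2; j^3 = x^3 is a perfect cube, so E-series; the 5-jet and mu = 8 give E_8.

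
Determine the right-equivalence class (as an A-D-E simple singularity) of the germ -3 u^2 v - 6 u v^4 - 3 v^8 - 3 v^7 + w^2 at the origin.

D_9

The Hessian of f at 0 is [[0, 0, 0], [0, 0, 0], [0, 0, 2]] with rank 1, so corank 2. A Groebner basis of the Jacobian ideal J(f) in C{u,v,w} is {u^2*v^2, 8*u^2*v + u^2 + u*v^3, u*v + v^4, u^3, w}; counting standard monomials gives mu = 9. Corank 2; j^3 = -3*u^2*v has shape L^2 M (L != M), so D-series; mu = 9 gives D_9.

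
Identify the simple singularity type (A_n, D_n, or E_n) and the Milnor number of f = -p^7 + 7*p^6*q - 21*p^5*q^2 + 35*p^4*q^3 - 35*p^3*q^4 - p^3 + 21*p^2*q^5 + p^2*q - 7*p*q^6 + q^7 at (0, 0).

The Hessian of f at 0 is [[0, 0], [0, 0]] with rank 0, so corank 2. A Groebner basis of the Jacobian ideal J(f) in C{p,q} is {p*q/7 + q^6, p*q^2, p^2 - p*q}; counting standard monomials gives mu = 8. Corank 2; j^3 = -p^2*(p - q) has shape L^2 M (L != M), so D-series; mu = 8 gives D_8.

Type D8, Milnor number mu = 8.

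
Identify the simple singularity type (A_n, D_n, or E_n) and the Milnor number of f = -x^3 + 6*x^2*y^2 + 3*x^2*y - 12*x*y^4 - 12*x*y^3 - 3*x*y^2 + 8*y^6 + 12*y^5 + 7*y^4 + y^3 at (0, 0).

Type E_6, Milnor number mu = 6.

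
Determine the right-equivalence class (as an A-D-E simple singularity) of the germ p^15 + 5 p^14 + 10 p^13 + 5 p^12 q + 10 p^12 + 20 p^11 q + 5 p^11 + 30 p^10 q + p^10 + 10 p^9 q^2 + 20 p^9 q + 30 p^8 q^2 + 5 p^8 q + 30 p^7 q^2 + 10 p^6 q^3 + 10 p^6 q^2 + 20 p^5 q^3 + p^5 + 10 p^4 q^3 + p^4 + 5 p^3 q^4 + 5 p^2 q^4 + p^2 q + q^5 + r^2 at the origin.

D_{6}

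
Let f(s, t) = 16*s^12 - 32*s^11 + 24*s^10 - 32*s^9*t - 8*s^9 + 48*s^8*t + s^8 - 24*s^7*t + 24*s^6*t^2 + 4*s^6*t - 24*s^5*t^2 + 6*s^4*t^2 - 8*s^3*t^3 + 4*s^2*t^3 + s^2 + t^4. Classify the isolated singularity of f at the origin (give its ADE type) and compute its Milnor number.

The Hessian of f at 0 has rank 1. Corank 1: A-series; mu = 3 gives A_3.

Type A_{3}, Milnor number mu = 3.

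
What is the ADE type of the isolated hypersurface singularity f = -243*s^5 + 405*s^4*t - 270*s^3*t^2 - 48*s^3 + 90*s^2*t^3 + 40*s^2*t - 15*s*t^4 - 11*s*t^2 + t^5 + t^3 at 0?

D_6

The Hessian of f at 0 has rank 0. Corank 2; j^3 = -(3*s - t)*(4*s - t)^2 has shape L^2 M (L != M), so D-series; mu = 6 gives D_6.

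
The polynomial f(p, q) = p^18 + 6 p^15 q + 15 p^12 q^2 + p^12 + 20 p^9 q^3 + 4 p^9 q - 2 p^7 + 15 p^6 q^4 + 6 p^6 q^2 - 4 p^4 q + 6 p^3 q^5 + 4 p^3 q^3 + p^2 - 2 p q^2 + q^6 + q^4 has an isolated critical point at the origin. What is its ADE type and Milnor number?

Type A5, Milnor number mu = 5.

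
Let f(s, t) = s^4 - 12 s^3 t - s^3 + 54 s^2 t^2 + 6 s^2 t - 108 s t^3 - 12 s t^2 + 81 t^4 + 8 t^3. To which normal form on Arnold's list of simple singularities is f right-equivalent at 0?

The Hessian of f at 0 has rank 0. Corank 2; j^3 = -(s - 2*t)^3 is a perfect cube, so E-series; the 4-jet and mu = 6 give E_6.

E_{6}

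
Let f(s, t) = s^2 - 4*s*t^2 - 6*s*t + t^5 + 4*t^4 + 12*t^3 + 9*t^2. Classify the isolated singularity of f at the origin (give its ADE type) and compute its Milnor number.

Type A4, Milnor number mu = 4.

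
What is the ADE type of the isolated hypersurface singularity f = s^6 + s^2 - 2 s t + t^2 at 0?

A_{5}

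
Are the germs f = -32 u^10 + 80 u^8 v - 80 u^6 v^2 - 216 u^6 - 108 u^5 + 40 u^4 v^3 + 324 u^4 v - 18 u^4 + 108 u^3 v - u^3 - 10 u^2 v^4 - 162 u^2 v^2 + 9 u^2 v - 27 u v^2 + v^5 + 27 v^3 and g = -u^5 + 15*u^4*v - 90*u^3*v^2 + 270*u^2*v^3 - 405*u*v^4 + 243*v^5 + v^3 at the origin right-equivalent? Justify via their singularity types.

Yes.

The Hessian of f at 0 is [[0, 0], [0, 0]] with rank 0, so corank 2. A Groebner basis of the Jacobian ideal J(f) in C{u,v} is {-u^2/3888 + u*v^3 - u*v^2/36 + u*v/648 + v^3/12 - v^2/432, v^4, u^3 + u^2/4 - 3*u*v/2 - 27*v^3 + 9*v^2/4, u^2*v + u^2/36 - 3*u*v^2 - u*v/6 + v^2/4}; counting standard monomials gives mu = 8. Corank 2; j^3 = -(u - 3*v)^3 is a perfect cube, so E-series; the 5-jet and mu = 8 give E_8. The Hessian of g at 0 is [[0, 0], [0, 0]] with rank 0, so corank 2. A Groebner basis of the Jacobian ideal J(g) in C{u,v} is {u^4 - 12*u^3*v, v^2}; counting standard monomials gives mu = 8. Corank 2; j^3 = v^3 is a perfect cube, so E-series; the 5-jet and mu = 8 give E_8. Both have type E_8, hence right-equivalent.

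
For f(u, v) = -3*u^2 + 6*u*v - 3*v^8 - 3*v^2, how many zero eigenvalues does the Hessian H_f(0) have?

The Hessian at 0 is [[-6, 6], [6, -6]] of rank 1; hence corank 1.

1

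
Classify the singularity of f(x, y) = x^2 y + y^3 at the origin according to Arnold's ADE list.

D4

The Hessian of f at 0 has rank 0. Corank 2; j^3 = y*(x^2 + y^2) splits into three distinct lines over C (the quadratic factor has nonzero discriminant), so D_4.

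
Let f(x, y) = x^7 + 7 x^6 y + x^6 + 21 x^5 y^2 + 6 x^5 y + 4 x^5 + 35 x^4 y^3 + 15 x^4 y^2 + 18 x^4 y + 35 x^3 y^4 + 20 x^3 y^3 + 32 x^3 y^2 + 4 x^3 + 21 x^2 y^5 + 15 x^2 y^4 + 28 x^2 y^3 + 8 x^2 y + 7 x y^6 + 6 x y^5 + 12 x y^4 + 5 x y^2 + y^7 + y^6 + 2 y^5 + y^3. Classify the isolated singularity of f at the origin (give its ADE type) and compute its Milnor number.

The Hessian of f at 0 has rank 0. Corank 2; j^3 = (x + y)*(2*x + y)^2 has shape L^2 M (L != M), so D-series; mu = 7 gives D_7.

Type D_{7}, Milnor number mu = 7.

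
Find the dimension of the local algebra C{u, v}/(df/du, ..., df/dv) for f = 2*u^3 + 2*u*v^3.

The Hessian of f at 0 has rank 0. Corank 2; j^3 = 2*u^3 is a perfect cube, so E-series; the 4-jet and mu = 7 give E_7.

7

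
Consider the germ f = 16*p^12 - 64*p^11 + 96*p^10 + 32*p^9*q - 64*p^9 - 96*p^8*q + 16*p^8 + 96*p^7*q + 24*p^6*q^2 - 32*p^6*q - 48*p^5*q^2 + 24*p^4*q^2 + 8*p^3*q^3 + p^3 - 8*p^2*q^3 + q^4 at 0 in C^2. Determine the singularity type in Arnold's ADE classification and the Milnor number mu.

Type E6, Milnor number mu = 6.

The Hessian of f at 0 is [[0, 0], [0, 0]] with rank 0, so corank 2. A Groebner basis of the Jacobian ideal J(f) in C{p,q} is {q^3, p^2}; counting standard monomials gives mu = 6. Corank 2; j^3 = p^3 is a perfect cube, so E-series; the 4-jet and mu = 6 give E_6.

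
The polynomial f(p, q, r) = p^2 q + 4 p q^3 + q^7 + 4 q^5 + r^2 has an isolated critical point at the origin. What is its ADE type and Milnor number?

Type D_8, Milnor number mu = 8.

The Hessian of f at 0 has rank 1. Corank 2; j^3 = p^2*q has shape L^2 M (L != M), so D-series; mu = 8 gives D_8.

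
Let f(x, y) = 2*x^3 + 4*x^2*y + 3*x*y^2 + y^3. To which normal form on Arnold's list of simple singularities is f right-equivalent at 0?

D_4

The Hessian of f at 0 is [[0, 0], [0, 0]] with rank 0, so corank 2. A Groebner basis of the Jacobian ideal J(f) in C{x,y} is {y^3, x^2 - 3*y^2/2, x*y + 3*y^2/2}; counting standard monomials gives mu = 4. Corank 2; j^3 = (x + y)*(2*x^2 + 2*x*y + y^2) splits into three distinct lines over C (the quadratic factor has nonzero discriminant), so D_4.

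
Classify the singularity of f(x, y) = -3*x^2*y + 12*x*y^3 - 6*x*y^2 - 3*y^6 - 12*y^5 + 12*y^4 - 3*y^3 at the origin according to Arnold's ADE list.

D7

The Hessian of f at 0 is [[0, 0], [0, 0]] with rank 0, so corank 2. A Groebner basis of the Jacobian ideal J(f) in C{x,y} is {x^3 - 2*x^2 + x*y^2 - 3*x*y - y^2, x^2*y + 2*x^2/3 + 2*x*y^2/3 + 7*x*y/6 + y^2/2, -x*y/2 + y^3 - y^2/2}; counting standard monomials gives mu = 7. Corank 2; j^3 = -3*y*(x + y)^2 has shape L^2 M (L != M), so D-series; mu = 7 gives D_7.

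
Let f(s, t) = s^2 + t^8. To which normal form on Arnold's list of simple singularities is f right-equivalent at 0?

The Hessian of f at 0 is [[2, 0], [0, 0]] with rank 1, so corank 1. A Groebner basis of the Jacobian ideal J(f) in C{s,t} is {t^7, s}; counting standard monomials gives mu = 7. Corank 1: A-series; mu = 7 gives A_7.

A_7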